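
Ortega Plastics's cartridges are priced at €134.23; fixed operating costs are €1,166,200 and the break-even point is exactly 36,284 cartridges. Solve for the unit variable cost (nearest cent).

€102.09

At break-even, FC = Q × (P − VC), so P − VC = €1,166,200 ÷ 36,284 = €32.1409.
Hence VC = price − CM = €134.23 − €32.1409 = €102.09.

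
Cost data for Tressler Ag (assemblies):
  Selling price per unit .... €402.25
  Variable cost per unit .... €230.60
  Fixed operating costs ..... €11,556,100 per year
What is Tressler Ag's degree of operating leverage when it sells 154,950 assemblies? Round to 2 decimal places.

At 154,950 units, contribution = 154,950 × €171.65 = €26,597,167.50.
Subtracting fixed costs: EBIT = €26,597,167.50 − €11,556,100 = €15,041,067.50.
So DOL = total CM / EBIT = €26,597,167.50 / €15,041,067.50 = 1.7683.

1.77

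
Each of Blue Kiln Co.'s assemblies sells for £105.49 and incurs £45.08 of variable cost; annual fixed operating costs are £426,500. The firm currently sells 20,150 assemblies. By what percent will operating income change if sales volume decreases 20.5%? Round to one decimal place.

-31.6%

Contribution at this volume is 20,150 × £60.41 = £1,217,261.50.
Subtracting fixed costs: EBIT = £1,217,261.50 − £426,500 = £790,761.50.
DOL = contribution ÷ EBIT = £1,217,261.50 ÷ £790,761.50 = 1.5394.
Operating income changes by 1.5394 × -20.5% = -31.6%.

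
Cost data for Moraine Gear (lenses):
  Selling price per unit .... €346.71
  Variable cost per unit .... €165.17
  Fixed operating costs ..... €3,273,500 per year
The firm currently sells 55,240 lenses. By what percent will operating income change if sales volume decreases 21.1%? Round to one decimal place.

Contribution at this volume is 55,240 × €181.54 = €10,028,269.60.
EBIT = €10,028,269.60 − €3,273,500 = €6,754,769.60.
Degree of operating leverage = €10,028,269.60 / €6,754,769.60 = 1.4846.
Operating income changes by 1.4846 × -21.1% = -31.3%.

-31.3%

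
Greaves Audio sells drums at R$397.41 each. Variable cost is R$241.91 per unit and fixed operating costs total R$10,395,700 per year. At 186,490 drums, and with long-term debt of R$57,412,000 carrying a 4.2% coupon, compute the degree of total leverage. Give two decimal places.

1.79

Total contribution margin = 186,490 × R$155.50 = R$28,999,195.00.
Subtracting fixed costs: EBIT = R$28,999,195.00 − R$10,395,700 = R$18,603,495.00. Interest = R$2,411,304.00.
DOL = R$28,999,195.00 ÷ R$18,603,495.00 = 1.5588; DFL = R$18,603,495.00 ÷ R$16,192,191.00 = 1.1489.
Combined leverage = 1.5588 × 1.1489 = 1.7909.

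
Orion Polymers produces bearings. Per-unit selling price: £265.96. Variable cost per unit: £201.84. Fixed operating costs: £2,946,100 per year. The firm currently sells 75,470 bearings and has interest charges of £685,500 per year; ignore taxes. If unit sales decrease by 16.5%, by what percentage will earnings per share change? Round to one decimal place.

At 75,470 units, contribution = 75,470 × £64.12 = £4,839,136.40.
Subtracting fixed costs: EBIT = £4,839,136.40 − £2,946,100 = £1,893,036.40.
Interest = £685,500.00, so EBIT − I = £1,207,536.40.
DCL = total CM / (EBIT − I) = £4,839,136.40 / £1,207,536.40 = 4.0074.
EPS therefore changes by 4.0074 × (-16.5%) = -66.1%.

-66.1%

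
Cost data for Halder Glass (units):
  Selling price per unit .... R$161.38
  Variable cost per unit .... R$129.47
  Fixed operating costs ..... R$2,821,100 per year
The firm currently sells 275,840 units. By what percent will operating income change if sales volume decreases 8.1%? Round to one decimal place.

-11.9%

At 275,840 units, contribution = 275,840 × R$31.91 = R$8,802,054.40.
Operating income = contribution − fixed costs = R$8,802,054.40 − R$2,821,100 = R$5,980,954.40.
Degree of operating leverage = R$8,802,054.40 / R$5,980,954.40 = 1.4717.
%ΔEBIT = DOL × %ΔSales = 1.4717 × -8.1% = -11.9%.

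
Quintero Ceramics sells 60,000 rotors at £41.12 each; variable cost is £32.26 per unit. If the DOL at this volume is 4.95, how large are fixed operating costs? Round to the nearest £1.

At 60,000 units, contribution = 60,000 × £8.86 = £531,600.00.
DOL = contribution / EBIT, so EBIT = £531,600.00 / 4.95 = £107,393.94.
Fixed costs = CM − EBIT = £531,600.00 − £107,393.94 = £424,206.

£424,206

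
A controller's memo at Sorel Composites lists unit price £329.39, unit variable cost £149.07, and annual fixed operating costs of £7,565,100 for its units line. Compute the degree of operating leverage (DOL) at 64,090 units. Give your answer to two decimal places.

2.90

Contribution at this volume is 64,090 × £180.32 = £11,556,708.80.
Subtracting fixed costs: EBIT = £11,556,708.80 − £7,565,100 = £3,991,608.80.
So DOL = total CM / EBIT = £11,556,708.80 / £3,991,608.80 = 2.8953.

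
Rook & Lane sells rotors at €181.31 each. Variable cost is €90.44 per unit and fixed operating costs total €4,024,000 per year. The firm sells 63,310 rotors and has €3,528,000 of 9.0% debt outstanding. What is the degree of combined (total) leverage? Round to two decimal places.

4.08

Contribution at this volume is 63,310 × €90.87 = €5,752,979.70.
Subtracting fixed costs: EBIT = €5,752,979.70 − €4,024,000 = €1,728,979.70. Interest = €317,520.00, so EBIT − I = €1,411,459.70.
Degree of total leverage = total CM / (EBIT − interest) = €5,752,979.70 / €1,411,459.70 = 4.0759.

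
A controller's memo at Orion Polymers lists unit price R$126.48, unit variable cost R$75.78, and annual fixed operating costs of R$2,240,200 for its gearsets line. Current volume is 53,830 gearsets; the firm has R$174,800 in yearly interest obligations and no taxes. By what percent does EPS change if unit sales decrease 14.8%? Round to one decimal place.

-128.6%

At 53,830 units, contribution = 53,830 × R$50.70 = R$2,729,181.00.
EBIT = R$2,729,181.00 − R$2,240,200 = R$488,981.00.
Interest = R$174,800.00, so EBIT − I = R$314,181.00.
Degree of combined leverage = contribution ÷ (EBIT − I) = R$2,729,181.00 ÷ R$314,181.00 = 8.6867.
EPS therefore changes by 8.6867 × (-14.8%) = -128.6%.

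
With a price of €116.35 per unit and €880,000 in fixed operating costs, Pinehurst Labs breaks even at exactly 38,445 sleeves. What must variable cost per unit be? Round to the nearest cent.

€93.46

Contribution per unit must be FC / Q = €880,000 / 38,445 = €22.8898.
Variable cost per unit = €116.35 − €22.8898 = €93.46.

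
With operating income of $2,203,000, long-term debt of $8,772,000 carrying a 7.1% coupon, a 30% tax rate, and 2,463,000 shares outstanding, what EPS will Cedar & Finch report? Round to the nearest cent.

$0.45

Pre-tax income = $2,203,000 − $622,812.00 = $1,580,188.00.
After tax at 30%: net income = $1,580,188.00 × 0.70 = $1,106,131.60.
EPS = $1,106,131.60 ÷ 2,463,000 = $0.45.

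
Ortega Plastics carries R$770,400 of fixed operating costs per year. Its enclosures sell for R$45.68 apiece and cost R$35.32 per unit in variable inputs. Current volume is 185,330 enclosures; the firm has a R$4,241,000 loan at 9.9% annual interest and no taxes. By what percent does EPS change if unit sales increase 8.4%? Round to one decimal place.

At 185,330 units, contribution = 185,330 × R$10.36 = R$1,920,018.80.
Operating income = contribution − fixed costs = R$1,920,018.80 − R$770,400 = R$1,149,618.80.
Interest = R$419,859.00, so EBIT − I = R$729,759.80.
Degree of combined leverage = contribution ÷ (EBIT − I) = R$1,920,018.80 ÷ R$729,759.80 = 2.6310.
%ΔEPS = DCL × %ΔSales = 2.6310 × +8.4% = +22.1%.

+22.1%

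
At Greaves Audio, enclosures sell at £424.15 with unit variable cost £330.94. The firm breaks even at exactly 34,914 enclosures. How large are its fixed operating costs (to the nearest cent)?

Each unit contributes £424.15 − £330.94 = £93.21.
Fixed costs = break-even units × CM = 34,914 × £93.21 = £3,254,333.94.

£3,254,333.94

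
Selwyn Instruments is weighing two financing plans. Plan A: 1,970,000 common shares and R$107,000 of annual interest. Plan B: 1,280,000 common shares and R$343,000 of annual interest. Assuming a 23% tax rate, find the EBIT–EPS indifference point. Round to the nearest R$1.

R$780,797

Set EPS_A = EPS_B: (EBIT − R$107,000)(1 − 0.23) ÷ 1,970,000 = (EBIT − R$343,000)(1 − 0.23) ÷ 1,280,000.
The (1 − t) factor cancels: (EBIT − 107,000) × 1,280,000 = (EBIT − 343,000) × 1,970,000.
EBIT × (1,970,000 − 1,280,000) = 343,000 × 1,970,000 − 107,000 × 1,280,000 = 538,750,000,000, so EBIT = 538,750,000,000 ÷ 690,000 = 780,797.10.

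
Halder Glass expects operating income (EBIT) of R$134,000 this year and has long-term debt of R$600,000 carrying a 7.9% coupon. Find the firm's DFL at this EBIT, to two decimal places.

Interest = R$47,400.00.
DFL = EBIT ÷ (EBIT − I) = R$134,000 ÷ (R$134,000 − R$47,400.00) = R$134,000 ÷ R$86,600.00 = 1.5473.

1.55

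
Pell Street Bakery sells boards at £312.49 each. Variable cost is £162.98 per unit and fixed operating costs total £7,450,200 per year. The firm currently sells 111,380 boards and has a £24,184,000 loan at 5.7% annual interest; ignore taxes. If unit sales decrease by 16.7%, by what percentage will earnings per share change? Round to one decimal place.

Contribution at this volume is 111,380 × £149.51 = £16,652,423.80.
Operating income = contribution − fixed costs = £16,652,423.80 − £7,450,200 = £9,202,223.80.
After interest of £1,378,488.00, pre-tax earnings = £7,823,735.80.
DCL = total CM / (EBIT − I) = £16,652,423.80 / £7,823,735.80 = 2.1284.
EPS therefore changes by 2.1284 × (-16.7%) = -35.5%.

-35.5%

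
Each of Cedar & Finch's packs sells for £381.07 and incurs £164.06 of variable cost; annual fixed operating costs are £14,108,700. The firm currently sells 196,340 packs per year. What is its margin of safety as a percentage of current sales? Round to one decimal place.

66.9%

Each unit contributes £381.07 − £164.06 = £217.01. Break-even units = £14,108,700 ÷ £217.01 = 65,014.05; break-even revenue = 65,014.05 × £381.07 = £24,774,905.81.
Actual sales revenue = 196,340 × £381.07 = £74,819,283.80.
Margin of safety = (£74,819,283.80 − £24,774,905.81) ÷ £74,819,283.80 = 66.9%.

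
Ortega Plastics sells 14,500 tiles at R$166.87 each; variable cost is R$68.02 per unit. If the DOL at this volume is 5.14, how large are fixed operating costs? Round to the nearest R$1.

R$1,154,468

At 14,500 units, contribution = 14,500 × R$98.85 = R$1,433,325.00.
DOL = contribution / EBIT, so EBIT = R$1,433,325.00 / 5.14 = R$278,857.00.
Fixed costs = CM − EBIT = R$1,433,325.00 − R$278,857.00 = R$1,154,468.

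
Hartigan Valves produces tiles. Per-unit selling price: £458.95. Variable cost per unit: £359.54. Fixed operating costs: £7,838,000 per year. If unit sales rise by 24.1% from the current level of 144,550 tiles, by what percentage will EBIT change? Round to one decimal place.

+53.0%

Total contribution margin = 144,550 × £99.41 = £14,369,715.50.
Operating income = contribution − fixed costs = £14,369,715.50 − £7,838,000 = £6,531,715.50.
Degree of operating leverage = £14,369,715.50 / £6,531,715.50 = 2.2000.
Operating income changes by 2.2000 × +24.1% = +53.0%.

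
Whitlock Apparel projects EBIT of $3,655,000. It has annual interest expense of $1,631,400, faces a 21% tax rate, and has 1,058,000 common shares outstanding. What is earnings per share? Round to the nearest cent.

Interest = $1,631,400.00, so EBT = $3,655,000 − $1,631,400.00 = $2,023,600.00.
Net income = $2,023,600.00 × (1 − 0.21) = $1,598,644.00.
Per share: $1,598,644.00 / 1,058,000 shares = $1.51.

$1.51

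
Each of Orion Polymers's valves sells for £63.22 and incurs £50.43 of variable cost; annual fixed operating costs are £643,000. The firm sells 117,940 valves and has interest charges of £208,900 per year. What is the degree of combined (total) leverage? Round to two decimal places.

At 117,940 units, contribution = 117,940 × £12.79 = £1,508,452.60.
Subtracting fixed costs: EBIT = £1,508,452.60 − £643,000 = £865,452.60. Interest = £208,900.00, so EBIT − I = £656,552.60.
DCL = contribution ÷ (EBIT − I) = £1,508,452.60 ÷ £656,552.60 = 2.2975.

2.30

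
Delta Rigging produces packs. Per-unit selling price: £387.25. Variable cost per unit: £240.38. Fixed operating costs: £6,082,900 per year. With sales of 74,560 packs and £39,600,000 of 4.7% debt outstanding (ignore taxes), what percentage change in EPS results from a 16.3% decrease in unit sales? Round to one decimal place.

-59.4%

Total contribution margin = 74,560 × £146.87 = £10,950,627.20.
Operating income = contribution − fixed costs = £10,950,627.20 − £6,082,900 = £4,867,727.20.
Interest = £1,861,200.00, so EBIT − I = £3,006,527.20.
DCL = total CM / (EBIT − I) = £10,950,627.20 / £3,006,527.20 = 3.6423.
%ΔEPS = DCL × %ΔSales = 3.6423 × -16.3% = -59.4%.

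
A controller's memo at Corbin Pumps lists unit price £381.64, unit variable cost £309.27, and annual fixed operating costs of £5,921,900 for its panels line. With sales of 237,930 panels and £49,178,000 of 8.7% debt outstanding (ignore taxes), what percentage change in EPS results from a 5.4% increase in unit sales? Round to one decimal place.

+13.2%

Contribution at this volume is 237,930 × £72.37 = £17,218,994.10.
Operating income = contribution − fixed costs = £17,218,994.10 − £5,921,900 = £11,297,094.10.
After interest of £4,278,486.00, pre-tax earnings = £7,018,608.10.
DCL = total CM / (EBIT − I) = £17,218,994.10 / £7,018,608.10 = 2.4533.
%ΔEPS = DCL × %ΔSales = 2.4533 × +5.4% = +13.2%.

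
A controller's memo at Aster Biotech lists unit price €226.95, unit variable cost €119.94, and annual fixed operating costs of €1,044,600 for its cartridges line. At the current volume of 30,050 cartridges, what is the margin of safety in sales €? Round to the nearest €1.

€4,604,429

Unit CM = price − variable cost = €226.95 − €119.94 = €107.01. Break-even units = €1,044,600 ÷ €107.01 = 9,761.70; break-even revenue = 9,761.70 × €226.95 = €2,215,418.84.
Actual sales revenue = 30,050 × €226.95 = €6,819,847.50.
Margin of safety = €6,819,847.50 − €2,215,418.84 = €4,604,429.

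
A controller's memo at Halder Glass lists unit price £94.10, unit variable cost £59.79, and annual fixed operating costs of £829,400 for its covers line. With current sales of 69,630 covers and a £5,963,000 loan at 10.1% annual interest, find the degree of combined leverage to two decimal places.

2.50

Total contribution margin = 69,630 × £34.31 = £2,389,005.30.
EBIT = £2,389,005.30 − £829,400 = £1,559,605.30. Interest = £602,263.00.
DOL = £2,389,005.30 ÷ £1,559,605.30 = 1.5318; DFL = £1,559,605.30 ÷ £957,342.30 = 1.6291.
DCL = DOL × DFL = 1.5318 × 1.6291 = 2.4955.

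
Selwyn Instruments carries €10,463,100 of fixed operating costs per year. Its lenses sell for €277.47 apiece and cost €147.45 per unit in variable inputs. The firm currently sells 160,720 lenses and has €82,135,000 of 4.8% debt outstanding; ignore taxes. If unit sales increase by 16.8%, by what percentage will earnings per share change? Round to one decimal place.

+54.1%

Contribution at this volume is 160,720 × €130.02 = €20,896,814.40.
EBIT = €20,896,814.40 − €10,463,100 = €10,433,714.40.
Interest = €3,942,480.00, so EBIT − I = €6,491,234.40.
DCL = total CM / (EBIT − I) = €20,896,814.40 / €6,491,234.40 = 3.2192.
EPS therefore changes by 3.2192 × (+16.8%) = +54.1%.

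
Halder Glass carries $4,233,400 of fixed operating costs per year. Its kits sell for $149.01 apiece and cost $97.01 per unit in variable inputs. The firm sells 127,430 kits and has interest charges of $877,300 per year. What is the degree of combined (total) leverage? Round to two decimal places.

Contribution at this volume is 127,430 × $52.00 = $6,626,360.00.
EBIT = $6,626,360.00 − $4,233,400 = $2,392,960.00. Interest = $877,300.00.
DOL = $6,626,360.00 ÷ $2,392,960.00 = 2.7691; DFL = $2,392,960.00 ÷ $1,515,660.00 = 1.5788.
DCL = DOL × DFL = 2.7691 × 1.5788 = 4.3719.

4.37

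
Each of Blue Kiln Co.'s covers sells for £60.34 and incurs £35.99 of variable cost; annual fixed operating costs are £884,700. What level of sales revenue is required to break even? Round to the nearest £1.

£2,192,312

Contribution margin per unit = £60.34 − £35.99 = £24.35, a CM ratio of £24.35 ÷ £60.34 = 0.4035.
Break-even revenue = fixed costs × price ÷ CM = £884,700 × £60.34 ÷ £24.35 = £2,192,312.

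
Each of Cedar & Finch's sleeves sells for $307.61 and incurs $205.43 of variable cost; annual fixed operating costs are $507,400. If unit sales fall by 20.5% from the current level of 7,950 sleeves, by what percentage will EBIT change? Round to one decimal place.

-54.6%

At 7,950 units, contribution = 7,950 × $102.18 = $812,331.00.
Subtracting fixed costs: EBIT = $812,331.00 − $507,400 = $304,931.00.
Degree of operating leverage = $812,331.00 / $304,931.00 = 2.6640.
%ΔEBIT = DOL × %ΔSales = 2.6640 × -20.5% = -54.6%.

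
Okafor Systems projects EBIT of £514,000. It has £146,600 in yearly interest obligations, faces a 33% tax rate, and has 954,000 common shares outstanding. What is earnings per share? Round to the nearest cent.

Pre-tax income = £514,000 − £146,600.00 = £367,400.00.
After tax at 33%: net income = £367,400.00 × 0.67 = £246,158.00.
Per share: £246,158.00 / 954,000 shares = £0.26.

£0.26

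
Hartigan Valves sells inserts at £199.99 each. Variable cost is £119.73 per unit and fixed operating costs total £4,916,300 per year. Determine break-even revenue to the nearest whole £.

Contribution margin per unit = £199.99 − £119.73 = £80.26, a CM ratio of £80.26 ÷ £199.99 = 0.4013.
Break-even revenue = fixed costs × price ÷ CM = £4,916,300 × £199.99 ÷ £80.26 = £12,250,322.

£12,250,322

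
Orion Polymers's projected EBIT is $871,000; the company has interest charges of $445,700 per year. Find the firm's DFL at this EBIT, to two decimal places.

2.05

Annual interest charges come to $445,700.00.
Degree of financial leverage = EBIT / (EBIT − interest) = $871,000 / $425,300.00 = 2.0480.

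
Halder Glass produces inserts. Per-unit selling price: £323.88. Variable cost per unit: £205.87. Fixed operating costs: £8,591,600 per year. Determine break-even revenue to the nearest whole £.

CM per unit = £323.88 − £205.87 = £118.01; CM ratio = £118.01 / £323.88 = 0.3644.
Break-even sales = FC ÷ CM ratio = £8,591,600 × £323.88 / £118.01 = £23,579,759.

£23,579,759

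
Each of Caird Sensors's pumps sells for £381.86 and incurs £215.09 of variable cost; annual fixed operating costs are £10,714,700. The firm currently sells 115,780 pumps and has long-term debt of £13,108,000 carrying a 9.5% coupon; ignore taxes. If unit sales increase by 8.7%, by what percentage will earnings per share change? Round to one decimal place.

+22.9%

At 115,780 units, contribution = 115,780 × £166.77 = £19,308,630.60.
EBIT = £19,308,630.60 − £10,714,700 = £8,593,930.60.
After interest of £1,245,260.00, pre-tax earnings = £7,348,670.60.
DCL = total CM / (EBIT − I) = £19,308,630.60 / £7,348,670.60 = 2.6275.
EPS therefore changes by 2.6275 × (+8.7%) = +22.9%.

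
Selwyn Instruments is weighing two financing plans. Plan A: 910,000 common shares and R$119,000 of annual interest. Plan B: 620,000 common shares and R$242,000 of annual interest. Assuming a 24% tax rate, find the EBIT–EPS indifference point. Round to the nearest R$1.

R$504,966

Set EPS_A = EPS_B: (EBIT − R$119,000)(1 − 0.24) ÷ 910,000 = (EBIT − R$242,000)(1 − 0.24) ÷ 620,000.
The (1 − t) factor cancels: (EBIT − 119,000) × 620,000 = (EBIT − 242,000) × 910,000.
EBIT × (910,000 − 620,000) = 242,000 × 910,000 − 119,000 × 620,000 = 146,440,000,000, so EBIT = 146,440,000,000 ÷ 290,000 = 504,965.52.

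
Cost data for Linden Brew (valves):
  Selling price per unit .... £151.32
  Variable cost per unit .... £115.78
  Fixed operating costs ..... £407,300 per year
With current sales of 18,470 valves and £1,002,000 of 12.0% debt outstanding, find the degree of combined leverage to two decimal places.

5.09

Total contribution margin = 18,470 × £35.54 = £656,423.80.
Subtracting fixed costs: EBIT = £656,423.80 − £407,300 = £249,123.80. Interest = £120,240.00.
DOL = £656,423.80 ÷ £249,123.80 = 2.6349; DFL = £249,123.80 ÷ £128,883.80 = 1.9329.
DCL = DOL × DFL = 2.6349 × 1.9329 = 5.0930.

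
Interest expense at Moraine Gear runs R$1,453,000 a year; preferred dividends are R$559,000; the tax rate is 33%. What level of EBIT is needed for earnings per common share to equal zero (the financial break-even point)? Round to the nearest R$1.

Preferred dividends are paid after tax, so their pre-tax equivalent is R$559,000 ÷ (1 − 0.33) = R$834,328.36.
Financial break-even EBIT = interest + D_p ÷ (1 − t) = R$1,453,000 + R$834,328.36 = R$2,287,328.36.

R$2,287,328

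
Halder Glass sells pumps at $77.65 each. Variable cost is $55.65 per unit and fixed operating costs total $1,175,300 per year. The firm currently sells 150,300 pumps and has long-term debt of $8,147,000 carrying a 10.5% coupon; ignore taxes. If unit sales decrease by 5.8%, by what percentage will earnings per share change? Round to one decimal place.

At 150,300 units, contribution = 150,300 × $22.00 = $3,306,600.00.
Operating income = contribution − fixed costs = $3,306,600.00 − $1,175,300 = $2,131,300.00.
Interest = $855,435.00, so EBIT − I = $1,275,865.00.
DCL = total CM / (EBIT − I) = $3,306,600.00 / $1,275,865.00 = 2.5917.
%ΔEPS = DCL × %ΔSales = 2.5917 × -5.8% = -15.0%.

-15.0%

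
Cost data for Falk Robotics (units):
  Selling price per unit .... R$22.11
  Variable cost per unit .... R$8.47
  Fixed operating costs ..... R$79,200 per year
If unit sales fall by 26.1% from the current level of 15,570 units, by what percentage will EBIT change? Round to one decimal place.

-41.6%

Total contribution margin = 15,570 × R$13.64 = R$212,374.80.
Subtracting fixed costs: EBIT = R$212,374.80 − R$79,200 = R$133,174.80.
So DOL = total CM / EBIT = R$212,374.80 / R$133,174.80 = 1.5947.
Operating income changes by 1.5947 × -26.1% = -41.6%.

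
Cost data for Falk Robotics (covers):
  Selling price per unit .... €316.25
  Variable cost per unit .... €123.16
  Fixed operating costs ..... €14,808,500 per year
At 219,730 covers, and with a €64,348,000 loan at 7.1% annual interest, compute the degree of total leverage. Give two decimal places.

Contribution at this volume is 219,730 × €193.09 = €42,427,665.70.
EBIT = €42,427,665.70 − €14,808,500 = €27,619,165.70. Interest = €4,568,708.00, so EBIT − I = €23,050,457.70.
DCL = contribution ÷ (EBIT − I) = €42,427,665.70 ÷ €23,050,457.70 = 1.8406.

1.84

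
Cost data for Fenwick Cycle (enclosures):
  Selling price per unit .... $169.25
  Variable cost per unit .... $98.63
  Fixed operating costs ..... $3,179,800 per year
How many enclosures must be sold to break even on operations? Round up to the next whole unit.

45,027 enclosures

Unit CM = price − variable cost = $169.25 − $98.63 = $70.62.
Units to break even: $3,179,800 ÷ $70.62 = 45,026.90, rounded up to 45,027.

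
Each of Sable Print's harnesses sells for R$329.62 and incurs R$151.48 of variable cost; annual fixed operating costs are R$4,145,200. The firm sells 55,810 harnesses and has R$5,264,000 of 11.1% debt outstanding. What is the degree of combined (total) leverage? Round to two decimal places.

1.91

Contribution at this volume is 55,810 × R$178.14 = R$9,941,993.40.
Subtracting fixed costs: EBIT = R$9,941,993.40 − R$4,145,200 = R$5,796,793.40. Interest = R$584,304.00.
DOL = R$9,941,993.40 ÷ R$5,796,793.40 = 1.7151; DFL = R$5,796,793.40 ÷ R$5,212,489.40 = 1.1121.
Combined leverage = 1.7151 × 1.1121 = 1.9074.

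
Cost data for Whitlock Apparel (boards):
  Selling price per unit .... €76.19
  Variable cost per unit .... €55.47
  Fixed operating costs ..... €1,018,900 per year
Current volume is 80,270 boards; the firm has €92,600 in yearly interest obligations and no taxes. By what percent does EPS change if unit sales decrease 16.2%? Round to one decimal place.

At 80,270 units, contribution = 80,270 × €20.72 = €1,663,194.40.
Subtracting fixed costs: EBIT = €1,663,194.40 − €1,018,900 = €644,294.40.
Interest = €92,600.00, so EBIT − I = €551,694.40.
DCL = total CM / (EBIT − I) = €1,663,194.40 / €551,694.40 = 3.0147.
%ΔEPS = DCL × %ΔSales = 3.0147 × -16.2% = -48.8%.

-48.8%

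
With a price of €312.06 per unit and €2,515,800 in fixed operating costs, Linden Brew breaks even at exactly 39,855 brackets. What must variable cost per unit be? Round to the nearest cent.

€248.94

Contribution per unit must be FC / Q = €2,515,800 / 39,855 = €63.1238.
Variable cost per unit = €312.06 − €63.1238 = €248.94.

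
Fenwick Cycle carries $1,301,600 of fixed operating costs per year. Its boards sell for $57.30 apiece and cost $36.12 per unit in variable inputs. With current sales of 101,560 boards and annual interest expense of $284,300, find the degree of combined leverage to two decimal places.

3.81

Contribution at this volume is 101,560 × $21.18 = $2,151,040.80.
Subtracting fixed costs: EBIT = $2,151,040.80 − $1,301,600 = $849,440.80. Interest = $284,300.00, so EBIT − I = $565,140.80.
Degree of total leverage = total CM / (EBIT − interest) = $2,151,040.80 / $565,140.80 = 3.8062.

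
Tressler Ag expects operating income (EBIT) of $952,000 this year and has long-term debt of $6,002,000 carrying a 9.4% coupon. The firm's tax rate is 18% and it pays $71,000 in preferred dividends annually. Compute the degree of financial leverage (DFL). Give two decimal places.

Interest = $564,188.00.
Pre-tax preferred-dividend burden = $71,000 ÷ (1 − 0.18) = $86,585.37.
DFL = EBIT ÷ [EBIT − I − D_p/(1−t)] = $952,000 ÷ [$952,000 − $564,188.00 − $86,585.37] = $952,000 ÷ $301,226.63 = 3.1604.

3.16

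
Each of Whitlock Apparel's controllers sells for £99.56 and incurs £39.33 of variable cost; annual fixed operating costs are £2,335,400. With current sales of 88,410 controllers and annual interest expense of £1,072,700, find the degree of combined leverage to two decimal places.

Contribution at this volume is 88,410 × £60.23 = £5,324,934.30.
Operating income = contribution − fixed costs = £5,324,934.30 − £2,335,400 = £2,989,534.30. Interest = £1,072,700.00.
DOL = £5,324,934.30 ÷ £2,989,534.30 = 1.7812; DFL = £2,989,534.30 ÷ £1,916,834.30 = 1.5596.
DCL = DOL × DFL = 1.7812 × 1.5596 = 2.7780.

2.78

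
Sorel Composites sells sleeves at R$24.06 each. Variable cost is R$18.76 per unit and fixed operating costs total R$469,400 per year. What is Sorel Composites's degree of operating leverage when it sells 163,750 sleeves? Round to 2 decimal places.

2.18

Total contribution margin = 163,750 × R$5.30 = R$867,875.00.
Operating income = contribution − fixed costs = R$867,875.00 − R$469,400 = R$398,475.00.
DOL = contribution ÷ EBIT = R$867,875.00 ÷ R$398,475.00 = 2.1780.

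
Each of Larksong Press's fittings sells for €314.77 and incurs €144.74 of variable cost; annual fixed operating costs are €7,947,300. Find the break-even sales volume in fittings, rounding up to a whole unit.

Contribution margin per unit = €314.77 − €144.74 = €170.03.
Units to break even: €7,947,300 ÷ €170.03 = 46,740.58, rounded up to 46,741.

46,741 fittings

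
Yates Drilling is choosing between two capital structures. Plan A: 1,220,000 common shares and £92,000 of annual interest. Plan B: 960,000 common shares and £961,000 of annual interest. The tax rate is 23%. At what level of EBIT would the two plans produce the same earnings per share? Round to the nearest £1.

£4,169,615

At indifference, (EBIT − 92,000)(1 − t)/1,220,000 = (EBIT − 961,000)(1 − t)/960,000.
The (1 − t) factor cancels: (EBIT − 92,000) × 960,000 = (EBIT − 961,000) × 1,220,000.
Solving, EBIT = (961,000·1,220,000 − 92,000·960,000) / (1,220,000 − 960,000) = 1,084,100,000,000 / 260,000 = 4,169,615.38.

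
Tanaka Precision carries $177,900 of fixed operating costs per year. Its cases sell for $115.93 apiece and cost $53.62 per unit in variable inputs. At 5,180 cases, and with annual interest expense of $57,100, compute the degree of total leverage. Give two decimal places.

3.68

Total contribution margin = 5,180 × $62.31 = $322,765.80.
Operating income = contribution − fixed costs = $322,765.80 − $177,900 = $144,865.80. Interest = $57,100.00.
DOL = $322,765.80 ÷ $144,865.80 = 2.2280; DFL = $144,865.80 ÷ $87,765.80 = 1.6506.
DCL = DOL × DFL = 2.2280 × 1.6506 = 3.6775.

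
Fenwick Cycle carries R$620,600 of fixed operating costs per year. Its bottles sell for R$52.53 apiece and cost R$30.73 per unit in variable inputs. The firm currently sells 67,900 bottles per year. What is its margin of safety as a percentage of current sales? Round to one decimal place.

58.1%

Contribution margin per unit = R$52.53 − R$30.73 = R$21.80. Break-even units = R$620,600 ÷ R$21.80 = 28,467.89; break-even revenue = 28,467.89 × R$52.53 = R$1,495,418.26.
Current sales = 67,900 × R$52.53 = R$3,566,787.00.
Margin of safety = (R$3,566,787.00 − R$1,495,418.26) ÷ R$3,566,787.00 = 58.1%.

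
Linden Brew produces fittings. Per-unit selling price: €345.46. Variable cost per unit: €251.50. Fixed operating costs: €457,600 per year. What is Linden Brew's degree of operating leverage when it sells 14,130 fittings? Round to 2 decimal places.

At 14,130 units, contribution = 14,130 × €93.96 = €1,327,654.80.
EBIT = €1,327,654.80 − €457,600 = €870,054.80.
Degree of operating leverage = €1,327,654.80 / €870,054.80 = 1.5259.

1.53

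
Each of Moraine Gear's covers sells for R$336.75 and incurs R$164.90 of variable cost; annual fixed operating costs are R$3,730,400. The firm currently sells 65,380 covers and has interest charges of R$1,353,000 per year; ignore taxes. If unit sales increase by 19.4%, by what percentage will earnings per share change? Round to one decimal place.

+35.4%

At 65,380 units, contribution = 65,380 × R$171.85 = R$11,235,553.00.
EBIT = R$11,235,553.00 − R$3,730,400 = R$7,505,153.00.
Interest = R$1,353,000.00, so EBIT − I = R$6,152,153.00.
Degree of combined leverage = contribution ÷ (EBIT − I) = R$11,235,553.00 ÷ R$6,152,153.00 = 1.8263.
%ΔEPS = DCL × %ΔSales = 1.8263 × +19.4% = +35.4%.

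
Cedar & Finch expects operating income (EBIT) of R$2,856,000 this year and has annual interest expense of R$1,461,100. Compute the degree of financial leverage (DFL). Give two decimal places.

2.05

Annual interest charges come to R$1,461,100.00.
DFL = EBIT ÷ (EBIT − I) = R$2,856,000 ÷ (R$2,856,000 − R$1,461,100.00) = R$2,856,000 ÷ R$1,394,900.00 = 2.0475.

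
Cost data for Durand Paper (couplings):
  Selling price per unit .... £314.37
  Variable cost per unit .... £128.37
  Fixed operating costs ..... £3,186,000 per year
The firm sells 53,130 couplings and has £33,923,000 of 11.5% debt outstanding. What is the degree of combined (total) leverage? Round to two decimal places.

3.54

At 53,130 units, contribution = 53,130 × £186.00 = £9,882,180.00.
Subtracting fixed costs: EBIT = £9,882,180.00 − £3,186,000 = £6,696,180.00. Interest = £3,901,145.00.
DOL = £9,882,180.00 ÷ £6,696,180.00 = 1.4758; DFL = £6,696,180.00 ÷ £2,795,035.00 = 2.3957.
DCL = DOL × DFL = 1.4758 × 2.3957 = 3.5356.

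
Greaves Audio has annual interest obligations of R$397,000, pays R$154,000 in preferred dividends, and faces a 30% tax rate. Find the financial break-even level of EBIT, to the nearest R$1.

Grossing the preferred dividend up to pre-tax terms: R$154,000 / (1 − 0.30) = R$220,000.00.
Financial break-even EBIT = interest + D_p ÷ (1 − t) = R$397,000 + R$220,000.00 = R$617,000.00.

R$617,000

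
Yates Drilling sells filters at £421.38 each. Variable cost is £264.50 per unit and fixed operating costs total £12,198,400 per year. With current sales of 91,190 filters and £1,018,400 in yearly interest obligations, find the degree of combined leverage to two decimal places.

13.14

Total contribution margin = 91,190 × £156.88 = £14,305,887.20.
EBIT = £14,305,887.20 − £12,198,400 = £2,107,487.20. Interest = £1,018,400.00.
DOL = £14,305,887.20 ÷ £2,107,487.20 = 6.7881; DFL = £2,107,487.20 ÷ £1,089,087.20 = 1.9351.
DCL = DOL × DFL = 6.7881 × 1.9351 = 13.1357.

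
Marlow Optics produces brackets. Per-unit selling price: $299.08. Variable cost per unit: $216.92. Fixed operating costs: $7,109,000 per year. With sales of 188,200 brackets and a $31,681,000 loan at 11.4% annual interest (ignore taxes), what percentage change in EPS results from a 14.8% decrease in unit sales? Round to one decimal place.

-48.3%

At 188,200 units, contribution = 188,200 × $82.16 = $15,462,512.00.
Operating income = contribution − fixed costs = $15,462,512.00 − $7,109,000 = $8,353,512.00.
After interest of $3,611,634.00, pre-tax earnings = $4,741,878.00.
Degree of combined leverage = contribution ÷ (EBIT − I) = $15,462,512.00 ÷ $4,741,878.00 = 3.2608.
%ΔEPS = DCL × %ΔSales = 3.2608 × -14.8% = -48.3%.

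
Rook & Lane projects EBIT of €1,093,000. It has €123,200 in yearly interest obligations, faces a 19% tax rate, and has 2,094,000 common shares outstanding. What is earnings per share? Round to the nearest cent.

Interest = €123,200.00, so EBT = €1,093,000 − €123,200.00 = €969,800.00.
Net income = €969,800.00 × (1 − 0.19) = €785,538.00.
EPS = €785,538.00 ÷ 2,094,000 = €0.38.

€0.38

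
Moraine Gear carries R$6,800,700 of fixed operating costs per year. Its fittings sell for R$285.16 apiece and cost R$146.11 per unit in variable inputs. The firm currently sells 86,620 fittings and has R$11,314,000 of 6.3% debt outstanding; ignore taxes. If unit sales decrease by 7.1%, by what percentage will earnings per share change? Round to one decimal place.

At 86,620 units, contribution = 86,620 × R$139.05 = R$12,044,511.00.
EBIT = R$12,044,511.00 − R$6,800,700 = R$5,243,811.00.
After interest of R$712,782.00, pre-tax earnings = R$4,531,029.00.
DCL = total CM / (EBIT − I) = R$12,044,511.00 / R$4,531,029.00 = 2.6582.
EPS therefore changes by 2.6582 × (-7.1%) = -18.9%.

-18.9%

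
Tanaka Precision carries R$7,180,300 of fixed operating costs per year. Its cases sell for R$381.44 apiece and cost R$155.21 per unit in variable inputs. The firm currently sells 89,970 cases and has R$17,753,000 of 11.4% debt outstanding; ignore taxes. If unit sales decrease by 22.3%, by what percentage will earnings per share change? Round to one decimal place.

-40.7%

Contribution at this volume is 89,970 × R$226.23 = R$20,353,913.10.
Subtracting fixed costs: EBIT = R$20,353,913.10 − R$7,180,300 = R$13,173,613.10.
Interest = R$2,023,842.00, so EBIT − I = R$11,149,771.10.
Degree of combined leverage = contribution ÷ (EBIT − I) = R$20,353,913.10 ÷ R$11,149,771.10 = 1.8255.
%ΔEPS = DCL × %ΔSales = 1.8255 × -22.3% = -40.7%.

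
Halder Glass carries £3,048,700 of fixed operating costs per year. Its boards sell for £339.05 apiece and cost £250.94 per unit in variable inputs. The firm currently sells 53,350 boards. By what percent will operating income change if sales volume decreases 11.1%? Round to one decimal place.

-31.6%

Total contribution margin = 53,350 × £88.11 = £4,700,668.50.
Subtracting fixed costs: EBIT = £4,700,668.50 − £3,048,700 = £1,651,968.50.
Degree of operating leverage = £4,700,668.50 / £1,651,968.50 = 2.8455.
So EBIT moves 2.8455 × (-11.1%) = -31.6%.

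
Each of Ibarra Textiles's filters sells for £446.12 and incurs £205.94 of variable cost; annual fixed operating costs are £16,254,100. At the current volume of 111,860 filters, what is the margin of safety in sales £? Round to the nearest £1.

£19,711,964

Contribution margin per unit = £446.12 − £205.94 = £240.18. Break-even units = £16,254,100 ÷ £240.18 = 67,674.66; break-even revenue = 67,674.66 × £446.12 = £30,191,019.62.
Current sales = 111,860 × £446.12 = £49,902,983.20.
Margin of safety = £49,902,983.20 − £30,191,019.62 = £19,711,964.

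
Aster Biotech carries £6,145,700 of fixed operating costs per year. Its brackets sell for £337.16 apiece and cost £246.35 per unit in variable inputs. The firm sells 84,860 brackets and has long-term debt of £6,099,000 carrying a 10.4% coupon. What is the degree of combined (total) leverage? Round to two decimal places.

Contribution at this volume is 84,860 × £90.81 = £7,706,136.60.
EBIT = £7,706,136.60 − £6,145,700 = £1,560,436.60. Interest = £634,296.00, so EBIT − I = £926,140.60.
DCL = contribution ÷ (EBIT − I) = £7,706,136.60 ÷ £926,140.60 = 8.3207.

8.32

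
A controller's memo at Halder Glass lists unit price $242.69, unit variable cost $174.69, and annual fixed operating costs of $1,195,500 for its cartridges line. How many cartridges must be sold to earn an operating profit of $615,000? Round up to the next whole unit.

26,625 cartridges

Each unit contributes $242.69 − $174.69 = $68.00.
Units = (FC + target) / CM = ($1,195,500 + $615,000) / $68.00 = 26,625.00, so 26,625 cartridges.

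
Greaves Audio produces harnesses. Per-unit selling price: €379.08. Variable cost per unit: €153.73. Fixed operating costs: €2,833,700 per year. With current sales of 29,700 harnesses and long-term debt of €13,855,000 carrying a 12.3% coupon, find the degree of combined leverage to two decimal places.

Contribution at this volume is 29,700 × €225.35 = €6,692,895.00.
EBIT = €6,692,895.00 − €2,833,700 = €3,859,195.00. Interest = €1,704,165.00.
DOL = €6,692,895.00 ÷ €3,859,195.00 = 1.7343; DFL = €3,859,195.00 ÷ €2,155,030.00 = 1.7908.
DCL = DOL × DFL = 1.7343 × 1.7908 = 3.1058.

3.11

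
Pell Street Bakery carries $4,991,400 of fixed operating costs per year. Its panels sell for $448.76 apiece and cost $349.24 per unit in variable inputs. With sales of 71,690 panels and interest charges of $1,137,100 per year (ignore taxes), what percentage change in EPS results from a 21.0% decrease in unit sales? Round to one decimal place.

-148.9%

At 71,690 units, contribution = 71,690 × $99.52 = $7,134,588.80.
EBIT = $7,134,588.80 − $4,991,400 = $2,143,188.80.
Interest = $1,137,100.00, so EBIT − I = $1,006,088.80.
DCL = total CM / (EBIT − I) = $7,134,588.80 / $1,006,088.80 = 7.0914.
%ΔEPS = DCL × %ΔSales = 7.0914 × -21.0% = -148.9%.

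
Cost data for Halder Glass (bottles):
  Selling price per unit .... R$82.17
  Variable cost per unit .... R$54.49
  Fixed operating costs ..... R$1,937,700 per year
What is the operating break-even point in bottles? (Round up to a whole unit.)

Each unit contributes R$82.17 − R$54.49 = R$27.68.
Units to break even: R$1,937,700 ÷ R$27.68 = 70,003.61, rounded up to 70,004.

70,004 bottles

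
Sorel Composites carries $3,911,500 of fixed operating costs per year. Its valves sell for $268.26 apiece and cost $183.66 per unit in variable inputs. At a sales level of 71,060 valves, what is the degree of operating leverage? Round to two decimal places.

Total contribution margin = 71,060 × $84.60 = $6,011,676.00.
Operating income = contribution − fixed costs = $6,011,676.00 − $3,911,500 = $2,100,176.00.
Degree of operating leverage = $6,011,676.00 / $2,100,176.00 = 2.8625.

2.86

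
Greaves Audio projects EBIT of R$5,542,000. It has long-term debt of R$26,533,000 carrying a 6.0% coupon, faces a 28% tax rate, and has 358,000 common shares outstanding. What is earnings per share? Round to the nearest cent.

Pre-tax income = R$5,542,000 − R$1,591,980.00 = R$3,950,020.00.
After tax at 28%: net income = R$3,950,020.00 × 0.72 = R$2,844,014.40.
Per share: R$2,844,014.40 / 358,000 shares = R$7.94.

R$7.94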